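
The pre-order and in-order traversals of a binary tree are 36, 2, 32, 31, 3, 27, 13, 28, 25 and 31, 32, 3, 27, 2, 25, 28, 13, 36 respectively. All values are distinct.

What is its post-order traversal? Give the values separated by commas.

31, 27, 3, 32, 25, 28, 13, 2, 36

The first element of pre-order is the root; it splits in-order into left and right subtrees.
Root 36: left subtree has 8 nodes {31, 32, 3, 27, 2, 25, 28, 13}, right has 0 { }.
  Root 2: left subtree has 4 nodes {31, 32, 3, 27}, right has 3 {25, 28, 13}.
    Root 32: left subtree has 1 node {31}, right has 2 {3, 27}.
      Root 3: left subtree has 0 nodes { }, right has 1 {27}.
    Root 13: left subtree has 2 nodes {25, 28}, right has 0 { }.
      Root 28: left subtree has 1 node {25}, right has 0 { }.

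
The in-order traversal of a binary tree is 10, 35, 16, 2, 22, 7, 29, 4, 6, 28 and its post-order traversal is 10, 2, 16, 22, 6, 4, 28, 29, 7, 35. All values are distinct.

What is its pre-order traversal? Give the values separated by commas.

35, 10, 7, 22, 16, 2, 29, 28, 4, 6

The last element of post-order is the root; it splits in-order into left and right subtrees.
Root 35: left subtree has 1 node {10}, right has 8 {16, 2, 22, 7, 29, 4, 6, 28}.
  Root 7: left subtree has 3 nodes {16, 2, 22}, right has 4 {29, 4, 6, 28}.
    Root 22: left subtree has 2 nodes {16, 2}, right has 0 { }.
      Root 16: left subtree has 0 nodes { }, right has 1 {2}.
    Root 29: left subtree has 0 nodes { }, right has 3 {4, 6, 28}.
      Root 28: left subtree has 2 nodes {4, 6}, right has 0 { }.
        Root 4: left subtree has 0 nodes { }, right has 1 {6}.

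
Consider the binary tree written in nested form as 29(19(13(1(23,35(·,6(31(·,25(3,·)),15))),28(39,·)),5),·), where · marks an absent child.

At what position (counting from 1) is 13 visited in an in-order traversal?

In-order visits the left subtree, then the node, then the right subtree.
At 29: go left to 19.
  At 19: go left to 13.
    At 13: go left to 1.
      At 1: go left to 23.
        23 is a leaf — visit 23.
      Visit 1.
      At 1: go right to 35.
        At 35: no left child.
        Visit 35.
        At 35: go right to 6.
          At 6: go left to 31.
            At 31: no left child.
            Visit 31.
            At 31: go right to 25.
              At 25: go left to 3.
                3 is a leaf — visit 3.
              Visit 25.
              At 25: no right child.
          Visit 6.
          At 6: go right to 15.
            15 is a leaf — visit 15.
    Visit 13.
    At 13: go right to 28.
      At 28: go left to 39.
        39 is a leaf — visit 39.
      Visit 28.
      At 28: no right child.
  Visit 19.
  At 19: go right to 5.
    5 is a leaf — visit 5.
Visit 29.
At 29: no right child.
Full in-order sequence: 23, 1, 35, 31, 3, 25, 6, 15, 13, 39, 28, 19, 5, 29.

9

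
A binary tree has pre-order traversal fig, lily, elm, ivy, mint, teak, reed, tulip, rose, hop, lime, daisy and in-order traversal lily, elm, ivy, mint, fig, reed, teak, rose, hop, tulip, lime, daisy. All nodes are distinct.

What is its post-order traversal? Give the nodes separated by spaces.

The first element of pre-order is the root; it splits in-order into left and right subtrees.
Root fig: left subtree has 4 nodes {lily, elm, ivy, mint}, right has 7 {reed, teak, rose, hop, tulip, lime, daisy}.
  Root lily: left subtree has 0 nodes { }, right has 3 {elm, ivy, mint}.
    Root elm: left subtree has 0 nodes { }, right has 2 {ivy, mint}.
      Root ivy: left subtree has 0 nodes { }, right has 1 {mint}.
  Root teak: left subtree has 1 node {reed}, right has 5 {rose, hop, tulip, lime, daisy}.
    Root tulip: left subtree has 2 nodes {rose, hop}, right has 2 {lime, daisy}.
      Root rose: left subtree has 0 nodes { }, right has 1 {hop}.
      Root lime: left subtree has 0 nodes { }, right has 1 {daisy}.

mint ivy elm lily reed hop rose daisy lime tulip teak fig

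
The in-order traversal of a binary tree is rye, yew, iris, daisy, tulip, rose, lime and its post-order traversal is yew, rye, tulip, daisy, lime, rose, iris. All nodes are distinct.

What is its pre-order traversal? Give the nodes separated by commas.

iris, rye, yew, rose, daisy, tulip, lime

The last element of post-order is the root; it splits in-order into left and right subtrees.
Root iris: left subtree has 2 nodes {rye, yew}, right has 4 {daisy, tulip, rose, lime}.
  Root rye: left subtree has 0 nodes { }, right has 1 {yew}.
  Root rose: left subtree has 2 nodes {daisy, tulip}, right has 1 {lime}.
    Root daisy: left subtree has 0 nodes { }, right has 1 {tulip}.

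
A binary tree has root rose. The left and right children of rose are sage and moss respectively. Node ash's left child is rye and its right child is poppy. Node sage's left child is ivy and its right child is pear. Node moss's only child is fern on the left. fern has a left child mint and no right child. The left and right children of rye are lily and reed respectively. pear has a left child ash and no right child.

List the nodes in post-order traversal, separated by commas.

Post-order visits the left subtree, then the right subtree, then the node.
At rose: go left to sage.
  At sage: go left to ivy.
    ivy is a leaf — visit ivy.
  At sage: go right to pear.
    At pear: go left to ash.
      At ash: go left to rye.
        At rye: go left to lily.
          lily is a leaf — visit lily.
        At rye: go right to reed.
          reed is a leaf — visit reed.
        Visit rye.
      At ash: go right to poppy.
        poppy is a leaf — visit poppy.
      Visit ash.
    At pear: no right child.
    Visit pear.
  Visit sage.
At rose: go right to moss.
  At moss: go left to fern.
    At fern: go left to mint.
      mint is a leaf — visit mint.
    At fern: no right child.
    Visit fern.
  At moss: no right child.
  Visit moss.
Visit rose.

ivy, lily, reed, rye, poppy, ash, pear, sage, mint, fern, moss, rose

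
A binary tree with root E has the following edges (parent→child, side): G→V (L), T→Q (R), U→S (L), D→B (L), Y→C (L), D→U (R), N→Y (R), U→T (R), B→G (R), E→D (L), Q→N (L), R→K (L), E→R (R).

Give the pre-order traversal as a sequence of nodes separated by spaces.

Pre-order visits the node, then its left subtree, then its right subtree.
Visit E.
At E: go left to D.
  Visit D.
  At D: go left to B.
    Visit B.
    At B: no left child.
    At B: go right to G.
      Visit G.
      At G: go left to V.
        V is a leaf — visit V.
      At G: no right child.
  At D: go right to U.
    Visit U.
    At U: go left to S.
      S is a leaf — visit S.
    At U: go right to T.
      Visit T.
      At T: no left child.
      At T: go right to Q.
        Visit Q.
        At Q: go left to N.
          Visit N.
          At N: no left child.
          At N: go right to Y.
            Visit Y.
            At Y: go left to C.
              C is a leaf — visit C.
            At Y: no right child.
        At Q: no right child.
At E: go right to R.
  Visit R.
  At R: go left to K.
    K is a leaf — visit K.
  At R: no right child.

E D B G V U S T Q N Y C R K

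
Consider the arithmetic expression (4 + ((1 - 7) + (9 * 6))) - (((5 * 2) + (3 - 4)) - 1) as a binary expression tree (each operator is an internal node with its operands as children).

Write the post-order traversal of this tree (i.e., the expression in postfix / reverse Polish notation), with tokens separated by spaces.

4 1 7 - 9 6 * + + 5 2 * 3 4 - + 1 - -

Post-order on an expression tree gives postfix notation: for each operator, emit left operand, right operand, then the operator.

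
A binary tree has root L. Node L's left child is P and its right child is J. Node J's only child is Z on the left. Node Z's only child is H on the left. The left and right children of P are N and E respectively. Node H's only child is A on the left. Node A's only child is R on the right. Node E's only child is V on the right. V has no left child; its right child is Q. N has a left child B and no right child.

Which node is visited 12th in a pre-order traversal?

Pre-order visits the node, then its left subtree, then its right subtree.
Visit L.
At L: go left to P.
  Visit P.
  At P: go left to N.
    Visit N.
    At N: go left to B.
      B is a leaf — visit B.
    At N: no right child.
  At P: go right to E.
    Visit E.
    At E: no left child.
    At E: go right to V.
      Visit V.
      At V: no left child.
      At V: go right to Q.
        Q is a leaf — visit Q.
At L: go right to J.
  Visit J.
  At J: go left to Z.
    Visit Z.
    At Z: go left to H.
      Visit H.
      At H: go left to A.
        Visit A.
        At A: no left child.
        At A: go right to R.
          R is a leaf — visit R.
      At H: no right child.
    At Z: no right child.
  At J: no right child.
Full pre-order sequence: L, P, N, B, E, V, Q, J, Z, H, A, R.

R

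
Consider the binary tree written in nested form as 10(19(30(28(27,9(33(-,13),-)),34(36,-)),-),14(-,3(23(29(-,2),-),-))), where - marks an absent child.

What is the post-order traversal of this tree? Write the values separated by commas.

Post-order visits the left subtree, then the right subtree, then the node.
At 10: go left to 19.
  At 19: go left to 30.
    At 30: go left to 28.
      At 28: go left to 27.
        27 is a leaf — visit 27.
      At 28: go right to 9.
        At 9: go left to 33.
          At 33: no left child.
          At 33: go right to 13.
            13 is a leaf — visit 13.
          Visit 33.
        At 9: no right child.
        Visit 9.
      Visit 28.
    At 30: go right to 34.
      At 34: go left to 36.
        36 is a leaf — visit 36.
      At 34: no right child.
      Visit 34.
    Visit 30.
  At 19: no right child.
  Visit 19.
At 10: go right to 14.
  At 14: no left child.
  At 14: go right to 3.
    At 3: go left to 23.
      At 23: go left to 29.
        At 29: no left child.
        At 29: go right to 2.
          2 is a leaf — visit 2.
        Visit 29.
      At 23: no right child.
      Visit 23.
    At 3: no right child.
    Visit 3.
  Visit 14.
Visit 10.

27, 13, 33, 9, 28, 36, 34, 30, 19, 2, 29, 23, 3, 14, 10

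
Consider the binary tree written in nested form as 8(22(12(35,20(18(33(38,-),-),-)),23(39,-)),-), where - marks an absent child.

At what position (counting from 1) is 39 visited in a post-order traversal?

7

Post-order visits the left subtree, then the right subtree, then the node.
At 8: go left to 22.
  At 22: go left to 12.
    At 12: go left to 35.
      35 is a leaf — visit 35.
    At 12: go right to 20.
      At 20: go left to 18.
        At 18: go left to 33.
          At 33: go left to 38.
            38 is a leaf — visit 38.
          At 33: no right child.
          Visit 33.
        At 18: no right child.
        Visit 18.
      At 20: no right child.
      Visit 20.
    Visit 12.
  At 22: go right to 23.
    At 23: go left to 39.
      39 is a leaf — visit 39.
    At 23: no right child.
    Visit 23.
  Visit 22.
At 8: no right child.
Visit 8.
Full post-order sequence: 35, 38, 33, 18, 20, 12, 39, 23, 22, 8.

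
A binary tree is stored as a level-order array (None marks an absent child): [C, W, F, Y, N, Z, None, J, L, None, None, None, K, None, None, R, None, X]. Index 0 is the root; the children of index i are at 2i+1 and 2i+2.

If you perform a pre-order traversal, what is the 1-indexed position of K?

11

Pre-order visits the node, then its left subtree, then its right subtree.
Visit C.
At C: go left to W.
  Visit W.
  At W: go left to Y.
    Visit Y.
    At Y: go left to J.
      Visit J.
      At J: go left to R.
        R is a leaf — visit R.
      At J: no right child.
    At Y: go right to L.
      Visit L.
      At L: go left to X.
        X is a leaf — visit X.
      At L: no right child.
  At W: go right to N.
    N is a leaf — visit N.
At C: go right to F.
  Visit F.
  At F: go left to Z.
    Visit Z.
    At Z: no left child.
    At Z: go right to K.
      K is a leaf — visit K.
  At F: no right child.
Full pre-order sequence: C, W, Y, J, R, L, X, N, F, Z, K.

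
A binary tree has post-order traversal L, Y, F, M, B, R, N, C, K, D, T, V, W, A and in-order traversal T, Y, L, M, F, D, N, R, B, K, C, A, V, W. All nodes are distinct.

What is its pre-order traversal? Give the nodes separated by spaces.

A T D M Y L F K N R B C W V

The last element of post-order is the root; it splits in-order into left and right subtrees.
Root A: left subtree has 11 nodes {T, Y, L, M, F, D, N, R, B, K, C}, right has 2 {V, W}.
  Root T: left subtree has 0 nodes { }, right has 10 {Y, L, M, F, D, N, R, B, K, C}.
    Root D: left subtree has 4 nodes {Y, L, M, F}, right has 5 {N, R, B, K, C}.
      Root M: left subtree has 2 nodes {Y, L}, right has 1 {F}.
        Root Y: left subtree has 0 nodes { }, right has 1 {L}.
      Root K: left subtree has 3 nodes {N, R, B}, right has 1 {C}.
        Root N: left subtree has 0 nodes { }, right has 2 {R, B}.
          Root R: left subtree has 0 nodes { }, right has 1 {B}.
  Root W: left subtree has 1 node {V}, right has 0 { }.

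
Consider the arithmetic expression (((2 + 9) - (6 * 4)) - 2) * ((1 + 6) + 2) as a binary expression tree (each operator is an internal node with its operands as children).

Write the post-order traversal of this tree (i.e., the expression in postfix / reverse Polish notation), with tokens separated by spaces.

Post-order on an expression tree gives postfix notation: for each operator, emit left operand, right operand, then the operator.

2 9 + 6 4 * - 2 - 1 6 + 2 + *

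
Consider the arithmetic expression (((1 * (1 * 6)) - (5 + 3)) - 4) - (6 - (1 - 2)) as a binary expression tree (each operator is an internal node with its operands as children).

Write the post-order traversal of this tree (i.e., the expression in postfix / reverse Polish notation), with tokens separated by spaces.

Post-order on an expression tree gives postfix notation: for each operator, emit left operand, right operand, then the operator.

1 1 6 * * 5 3 + - 4 - 6 1 2 - - -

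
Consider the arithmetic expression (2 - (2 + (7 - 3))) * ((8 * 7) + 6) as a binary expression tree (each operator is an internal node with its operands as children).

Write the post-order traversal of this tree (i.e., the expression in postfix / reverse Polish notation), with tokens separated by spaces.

2 2 7 3 - + - 8 7 * 6 + *

Post-order on an expression tree gives postfix notation: for each operator, emit left operand, right operand, then the operator.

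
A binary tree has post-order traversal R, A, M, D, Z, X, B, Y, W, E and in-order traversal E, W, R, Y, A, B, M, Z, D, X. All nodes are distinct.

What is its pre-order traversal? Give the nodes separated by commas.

The last element of post-order is the root; it splits in-order into left and right subtrees.
Root E: left subtree has 0 nodes { }, right has 9 {W, R, Y, A, B, M, Z, D, X}.
  Root W: left subtree has 0 nodes { }, right has 8 {R, Y, A, B, M, Z, D, X}.
    Root Y: left subtree has 1 node {R}, right has 6 {A, B, M, Z, D, X}.
      Root B: left subtree has 1 node {A}, right has 4 {M, Z, D, X}.
        Root X: left subtree has 3 nodes {M, Z, D}, right has 0 { }.
          Root Z: left subtree has 1 node {M}, right has 1 {D}.

E, W, Y, R, B, A, X, Z, M, D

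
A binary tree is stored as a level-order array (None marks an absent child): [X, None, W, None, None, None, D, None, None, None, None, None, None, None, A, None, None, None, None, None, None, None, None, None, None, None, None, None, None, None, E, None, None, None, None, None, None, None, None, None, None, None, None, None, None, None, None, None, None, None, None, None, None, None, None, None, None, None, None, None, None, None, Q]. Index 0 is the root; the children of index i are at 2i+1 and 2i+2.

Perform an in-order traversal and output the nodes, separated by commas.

In-order visits the left subtree, then the node, then the right subtree.
At X: no left child.
Visit X.
At X: go right to W.
  At W: no left child.
  Visit W.
  At W: go right to D.
    At D: no left child.
    Visit D.
    At D: go right to A.
      At A: no left child.
      Visit A.
      At A: go right to E.
        At E: no left child.
        Visit E.
        At E: go right to Q.
          Q is a leaf — visit Q.

X, W, D, A, E, Q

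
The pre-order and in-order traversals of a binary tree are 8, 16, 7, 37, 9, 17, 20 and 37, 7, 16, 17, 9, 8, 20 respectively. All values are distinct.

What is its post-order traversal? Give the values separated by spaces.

37 7 17 9 16 20 8

The first element of pre-order is the root; it splits in-order into left and right subtrees.
Root 8: left subtree has 5 nodes {37, 7, 16, 17, 9}, right has 1 {20}.
  Root 16: left subtree has 2 nodes {37, 7}, right has 2 {17, 9}.
    Root 7: left subtree has 1 node {37}, right has 0 { }.
    Root 9: left subtree has 1 node {17}, right has 0 { }.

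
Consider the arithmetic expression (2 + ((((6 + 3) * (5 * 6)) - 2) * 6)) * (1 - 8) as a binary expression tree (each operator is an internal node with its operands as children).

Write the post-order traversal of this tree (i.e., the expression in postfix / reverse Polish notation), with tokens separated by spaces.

Post-order on an expression tree gives postfix notation: for each operator, emit left operand, right operand, then the operator.

2 6 3 + 5 6 * * 2 - 6 * + 1 8 - *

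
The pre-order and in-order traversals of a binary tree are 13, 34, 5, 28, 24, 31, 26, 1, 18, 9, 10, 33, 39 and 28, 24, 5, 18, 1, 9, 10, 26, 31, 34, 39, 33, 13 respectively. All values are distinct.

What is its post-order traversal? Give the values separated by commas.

24, 28, 18, 10, 9, 1, 26, 31, 5, 39, 33, 34, 13

The first element of pre-order is the root; it splits in-order into left and right subtrees.
Root 13: left subtree has 12 nodes {28, 24, 5, 18, 1, 9, 10, 26, 31, 34, 39, 33}, right has 0 { }.
  Root 34: left subtree has 9 nodes {28, 24, 5, 18, 1, 9, 10, 26, 31}, right has 2 {39, 33}.
    Root 5: left subtree has 2 nodes {28, 24}, right has 6 {18, 1, 9, 10, 26, 31}.
      Root 28: left subtree has 0 nodes { }, right has 1 {24}.
      Root 31: left subtree has 5 nodes {18, 1, 9, 10, 26}, right has 0 { }.
        Root 26: left subtree has 4 nodes {18, 1, 9, 10}, right has 0 { }.
          Root 1: left subtree has 1 node {18}, right has 2 {9, 10}.
            Root 9: left subtree has 0 nodes { }, right has 1 {10}.
    Root 33: left subtree has 1 node {39}, right has 0 { }.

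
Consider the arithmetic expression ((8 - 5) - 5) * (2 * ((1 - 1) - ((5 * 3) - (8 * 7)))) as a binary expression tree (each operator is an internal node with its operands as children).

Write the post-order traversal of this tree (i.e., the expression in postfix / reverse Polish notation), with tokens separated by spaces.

8 5 - 5 - 2 1 1 - 5 3 * 8 7 * - - * *

Post-order on an expression tree gives postfix notation: for each operator, emit left operand, right operand, then the operator.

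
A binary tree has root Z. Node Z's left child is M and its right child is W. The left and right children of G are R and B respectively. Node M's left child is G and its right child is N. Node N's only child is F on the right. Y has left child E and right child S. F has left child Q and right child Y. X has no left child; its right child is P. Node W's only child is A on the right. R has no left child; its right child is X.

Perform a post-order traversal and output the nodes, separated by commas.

P, X, R, B, G, Q, E, S, Y, F, N, M, A, W, Z

Post-order visits the left subtree, then the right subtree, then the node.
At Z: go left to M.
  At M: go left to G.
    At G: go left to R.
      At R: no left child.
      At R: go right to X.
        At X: no left child.
        At X: go right to P.
          P is a leaf — visit P.
        Visit X.
      Visit R.
    At G: go right to B.
      B is a leaf — visit B.
    Visit G.
  At M: go right to N.
    At N: no left child.
    At N: go right to F.
      At F: go left to Q.
        Q is a leaf — visit Q.
      At F: go right to Y.
        At Y: go left to E.
          E is a leaf — visit E.
        At Y: go right to S.
          S is a leaf — visit S.
        Visit Y.
      Visit F.
    Visit N.
  Visit M.
At Z: go right to W.
  At W: no left child.
  At W: go right to A.
    A is a leaf — visit A.
  Visit W.
Visit Z.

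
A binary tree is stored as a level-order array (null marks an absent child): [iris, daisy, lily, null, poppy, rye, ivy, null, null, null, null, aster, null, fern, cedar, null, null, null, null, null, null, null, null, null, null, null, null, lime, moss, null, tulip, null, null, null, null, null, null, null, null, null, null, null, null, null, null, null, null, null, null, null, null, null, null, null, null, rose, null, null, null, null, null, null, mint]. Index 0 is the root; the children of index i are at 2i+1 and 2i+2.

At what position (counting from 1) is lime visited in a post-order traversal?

6

Post-order visits the left subtree, then the right subtree, then the node.
At iris: go left to daisy.
  At daisy: no left child.
  At daisy: go right to poppy.
    poppy is a leaf — visit poppy.
  Visit daisy.
At iris: go right to lily.
  At lily: go left to rye.
    At rye: go left to aster.
      aster is a leaf — visit aster.
    At rye: no right child.
    Visit rye.
  At lily: go right to ivy.
    At ivy: go left to fern.
      At fern: go left to lime.
        At lime: go left to rose.
          rose is a leaf — visit rose.
        At lime: no right child.
        Visit lime.
      At fern: go right to moss.
        moss is a leaf — visit moss.
      Visit fern.
    At ivy: go right to cedar.
      At cedar: no left child.
      At cedar: go right to tulip.
        At tulip: no left child.
        At tulip: go right to mint.
          mint is a leaf — visit mint.
        Visit tulip.
      Visit cedar.
    Visit ivy.
  Visit lily.
Visit iris.
Full post-order sequence: poppy, daisy, aster, rye, rose, lime, moss, fern, mint, tulip, cedar, ivy, lily, iris.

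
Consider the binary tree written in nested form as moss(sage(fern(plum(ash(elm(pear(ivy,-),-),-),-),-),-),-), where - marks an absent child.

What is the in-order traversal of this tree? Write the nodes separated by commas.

In-order visits the left subtree, then the node, then the right subtree.
At moss: go left to sage.
  At sage: go left to fern.
    At fern: go left to plum.
      At plum: go left to ash.
        At ash: go left to elm.
          At elm: go left to pear.
            At pear: go left to ivy.
              ivy is a leaf — visit ivy.
            Visit pear.
            At pear: no right child.
          Visit elm.
          At elm: no right child.
        Visit ash.
        At ash: no right child.
      Visit plum.
      At plum: no right child.
    Visit fern.
    At fern: no right child.
  Visit sage.
  At sage: no right child.
Visit moss.
At moss: no right child.

ivy, pear, elm, ash, plum, fern, sage, moss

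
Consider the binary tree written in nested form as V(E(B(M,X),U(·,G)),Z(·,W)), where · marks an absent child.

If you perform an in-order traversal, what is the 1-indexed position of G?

In-order visits the left subtree, then the node, then the right subtree.
At V: go left to E.
  At E: go left to B.
    At B: go left to M.
      M is a leaf — visit M.
    Visit B.
    At B: go right to X.
      X is a leaf — visit X.
  Visit E.
  At E: go right to U.
    At U: no left child.
    Visit U.
    At U: go right to G.
      G is a leaf — visit G.
Visit V.
At V: go right to Z.
  At Z: no left child.
  Visit Z.
  At Z: go right to W.
    W is a leaf — visit W.
Full in-order sequence: M, B, X, E, U, G, V, Z, W.

6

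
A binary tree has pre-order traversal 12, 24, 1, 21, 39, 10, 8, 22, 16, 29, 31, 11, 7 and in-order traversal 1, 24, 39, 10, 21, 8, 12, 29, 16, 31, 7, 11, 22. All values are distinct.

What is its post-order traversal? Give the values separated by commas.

The first element of pre-order is the root; it splits in-order into left and right subtrees.
Root 12: left subtree has 6 nodes {1, 24, 39, 10, 21, 8}, right has 6 {29, 16, 31, 7, 11, 22}.
  Root 24: left subtree has 1 node {1}, right has 4 {39, 10, 21, 8}.
    Root 21: left subtree has 2 nodes {39, 10}, right has 1 {8}.
      Root 39: left subtree has 0 nodes { }, right has 1 {10}.
  Root 22: left subtree has 5 nodes {29, 16, 31, 7, 11}, right has 0 { }.
    Root 16: left subtree has 1 node {29}, right has 3 {31, 7, 11}.
      Root 31: left subtree has 0 nodes { }, right has 2 {7, 11}.
        Root 11: left subtree has 1 node {7}, right has 0 { }.

1, 10, 39, 8, 21, 24, 29, 7, 11, 31, 16, 22, 12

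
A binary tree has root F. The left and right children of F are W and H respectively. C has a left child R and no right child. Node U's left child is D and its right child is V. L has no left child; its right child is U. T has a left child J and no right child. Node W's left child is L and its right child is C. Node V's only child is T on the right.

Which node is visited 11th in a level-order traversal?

J

Level-order visits nodes level by level from the root, left to right within each level.
Level 0: F
Level 1: W, H
Level 2: L, C
Level 3: U, R
Level 4: D, V
Level 5: T
Level 6: J
Full level-order sequence: F, W, H, L, C, U, R, D, V, T, J.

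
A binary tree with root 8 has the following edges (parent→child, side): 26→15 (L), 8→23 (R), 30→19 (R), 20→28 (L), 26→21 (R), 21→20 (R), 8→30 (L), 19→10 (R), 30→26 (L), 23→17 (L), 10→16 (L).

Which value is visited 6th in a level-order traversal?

Level-order visits nodes level by level from the root, left to right within each level.
Level 0: 8
Level 1: 30, 23
Level 2: 26, 19, 17
Level 3: 15, 21, 10
Level 4: 20, 16
Level 5: 28
Full level-order sequence: 8, 30, 23, 26, 19, 17, 15, 21, 10, 20, 16, 28.

17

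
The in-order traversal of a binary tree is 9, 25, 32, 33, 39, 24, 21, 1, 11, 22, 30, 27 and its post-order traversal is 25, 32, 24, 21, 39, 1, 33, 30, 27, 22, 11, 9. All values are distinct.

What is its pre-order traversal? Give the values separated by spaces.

The last element of post-order is the root; it splits in-order into left and right subtrees.
Root 9: left subtree has 0 nodes { }, right has 11 {25, 32, 33, 39, 24, 21, 1, 11, 22, 30, 27}.
  Root 11: left subtree has 7 nodes {25, 32, 33, 39, 24, 21, 1}, right has 3 {22, 30, 27}.
    Root 33: left subtree has 2 nodes {25, 32}, right has 4 {39, 24, 21, 1}.
      Root 32: left subtree has 1 node {25}, right has 0 { }.
      Root 1: left subtree has 3 nodes {39, 24, 21}, right has 0 { }.
        Root 39: left subtree has 0 nodes { }, right has 2 {24, 21}.
          Root 21: left subtree has 1 node {24}, right has 0 { }.
    Root 22: left subtree has 0 nodes { }, right has 2 {30, 27}.
      Root 27: left subtree has 1 node {30}, right has 0 { }.

9 11 33 32 25 1 39 21 24 22 27 30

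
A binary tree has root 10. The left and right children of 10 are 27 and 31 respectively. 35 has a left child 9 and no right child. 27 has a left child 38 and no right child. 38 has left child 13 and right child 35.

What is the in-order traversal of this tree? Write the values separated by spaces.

In-order visits the left subtree, then the node, then the right subtree.
At 10: go left to 27.
  At 27: go left to 38.
    At 38: go left to 13.
      13 is a leaf — visit 13.
    Visit 38.
    At 38: go right to 35.
      At 35: go left to 9.
        9 is a leaf — visit 9.
      Visit 35.
      At 35: no right child.
  Visit 27.
  At 27: no right child.
Visit 10.
At 10: go right to 31.
  31 is a leaf — visit 31.

13 38 9 35 27 10 31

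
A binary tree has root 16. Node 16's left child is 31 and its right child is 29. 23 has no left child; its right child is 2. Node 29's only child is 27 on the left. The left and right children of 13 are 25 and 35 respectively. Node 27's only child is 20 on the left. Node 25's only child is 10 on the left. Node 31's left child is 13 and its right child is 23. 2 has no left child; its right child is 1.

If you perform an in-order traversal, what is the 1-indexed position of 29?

12

In-order visits the left subtree, then the node, then the right subtree.
At 16: go left to 31.
  At 31: go left to 13.
    At 13: go left to 25.
      At 25: go left to 10.
        10 is a leaf — visit 10.
      Visit 25.
      At 25: no right child.
    Visit 13.
    At 13: go right to 35.
      35 is a leaf — visit 35.
  Visit 31.
  At 31: go right to 23.
    At 23: no left child.
    Visit 23.
    At 23: go right to 2.
      At 2: no left child.
      Visit 2.
      At 2: go right to 1.
        1 is a leaf — visit 1.
Visit 16.
At 16: go right to 29.
  At 29: go left to 27.
    At 27: go left to 20.
      20 is a leaf — visit 20.
    Visit 27.
    At 27: no right child.
  Visit 29.
  At 29: no right child.
Full in-order sequence: 10, 25, 13, 35, 31, 23, 2, 1, 16, 20, 27, 29.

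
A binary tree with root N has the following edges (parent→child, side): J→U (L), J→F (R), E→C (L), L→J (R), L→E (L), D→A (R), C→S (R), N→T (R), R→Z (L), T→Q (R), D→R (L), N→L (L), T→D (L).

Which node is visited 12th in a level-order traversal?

Level-order visits nodes level by level from the root, left to right within each level.
Level 0: N
Level 1: L, T
Level 2: E, J, D, Q
Level 3: C, U, F, R, A
Level 4: S, Z
Full level-order sequence: N, L, T, E, J, D, Q, C, U, F, R, A, S, Z.

A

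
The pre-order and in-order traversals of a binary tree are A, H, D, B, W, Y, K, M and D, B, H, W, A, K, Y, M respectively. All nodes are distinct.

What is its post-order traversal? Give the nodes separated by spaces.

The first element of pre-order is the root; it splits in-order into left and right subtrees.
Root A: left subtree has 4 nodes {D, B, H, W}, right has 3 {K, Y, M}.
  Root H: left subtree has 2 nodes {D, B}, right has 1 {W}.
    Root D: left subtree has 0 nodes { }, right has 1 {B}.
  Root Y: left subtree has 1 node {K}, right has 1 {M}.

B D W H K M Y A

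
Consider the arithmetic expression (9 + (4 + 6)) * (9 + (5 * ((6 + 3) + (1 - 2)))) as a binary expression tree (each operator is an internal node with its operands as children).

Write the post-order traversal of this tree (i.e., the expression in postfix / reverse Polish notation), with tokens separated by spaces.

Post-order on an expression tree gives postfix notation: for each operator, emit left operand, right operand, then the operator.

9 4 6 + + 9 5 6 3 + 1 2 - + * + *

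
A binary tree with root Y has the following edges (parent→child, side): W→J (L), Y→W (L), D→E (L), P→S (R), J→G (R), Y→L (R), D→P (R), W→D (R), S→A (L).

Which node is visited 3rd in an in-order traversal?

In-order visits the left subtree, then the node, then the right subtree.
At Y: go left to W.
  At W: go left to J.
    At J: no left child.
    Visit J.
    At J: go right to G.
      G is a leaf — visit G.
  Visit W.
  At W: go right to D.
    At D: go left to E.
      E is a leaf — visit E.
    Visit D.
    At D: go right to P.
      At P: no left child.
      Visit P.
      At P: go right to S.
        At S: go left to A.
          A is a leaf — visit A.
        Visit S.
        At S: no right child.
Visit Y.
At Y: go right to L.
  L is a leaf — visit L.
Full in-order sequence: J, G, W, E, D, P, A, S, Y, L.

W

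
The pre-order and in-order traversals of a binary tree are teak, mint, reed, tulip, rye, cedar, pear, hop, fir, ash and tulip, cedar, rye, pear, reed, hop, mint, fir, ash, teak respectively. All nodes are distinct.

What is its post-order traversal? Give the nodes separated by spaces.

The first element of pre-order is the root; it splits in-order into left and right subtrees.
Root teak: left subtree has 9 nodes {tulip, cedar, rye, pear, reed, hop, mint, fir, ash}, right has 0 { }.
  Root mint: left subtree has 6 nodes {tulip, cedar, rye, pear, reed, hop}, right has 2 {fir, ash}.
    Root reed: left subtree has 4 nodes {tulip, cedar, rye, pear}, right has 1 {hop}.
      Root tulip: left subtree has 0 nodes { }, right has 3 {cedar, rye, pear}.
        Root rye: left subtree has 1 node {cedar}, right has 1 {pear}.
    Root fir: left subtree has 0 nodes { }, right has 1 {ash}.

cedar pear rye tulip hop reed ash fir mint teak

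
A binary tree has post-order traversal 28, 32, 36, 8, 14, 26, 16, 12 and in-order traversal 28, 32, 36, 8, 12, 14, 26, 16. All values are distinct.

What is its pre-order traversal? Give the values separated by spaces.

The last element of post-order is the root; it splits in-order into left and right subtrees.
Root 12: left subtree has 4 nodes {28, 32, 36, 8}, right has 3 {14, 26, 16}.
  Root 8: left subtree has 3 nodes {28, 32, 36}, right has 0 { }.
    Root 36: left subtree has 2 nodes {28, 32}, right has 0 { }.
      Root 32: left subtree has 1 node {28}, right has 0 { }.
  Root 16: left subtree has 2 nodes {14, 26}, right has 0 { }.
    Root 26: left subtree has 1 node {14}, right has 0 { }.

12 8 36 32 28 16 26 14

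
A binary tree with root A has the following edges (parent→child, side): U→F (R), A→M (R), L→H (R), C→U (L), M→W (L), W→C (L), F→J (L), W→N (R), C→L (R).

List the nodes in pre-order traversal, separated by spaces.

Pre-order visits the node, then its left subtree, then its right subtree.
Visit A.
At A: no left child.
At A: go right to M.
  Visit M.
  At M: go left to W.
    Visit W.
    At W: go left to C.
      Visit C.
      At C: go left to U.
        Visit U.
        At U: no left child.
        At U: go right to F.
          Visit F.
          At F: go left to J.
            J is a leaf — visit J.
          At F: no right child.
      At C: go right to L.
        Visit L.
        At L: no left child.
        At L: go right to H.
          H is a leaf — visit H.
    At W: go right to N.
      N is a leaf — visit N.
  At M: no right child.

A M W C U F J L H N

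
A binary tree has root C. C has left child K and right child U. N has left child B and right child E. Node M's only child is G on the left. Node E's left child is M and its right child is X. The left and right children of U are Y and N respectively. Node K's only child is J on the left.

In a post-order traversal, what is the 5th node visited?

G

Post-order visits the left subtree, then the right subtree, then the node.
At C: go left to K.
  At K: go left to J.
    J is a leaf — visit J.
  At K: no right child.
  Visit K.
At C: go right to U.
  At U: go left to Y.
    Y is a leaf — visit Y.
  At U: go right to N.
    At N: go left to B.
      B is a leaf — visit B.
    At N: go right to E.
      At E: go left to M.
        At M: go left to G.
          G is a leaf — visit G.
        At M: no right child.
        Visit M.
      At E: go right to X.
        X is a leaf — visit X.
      Visit E.
    Visit N.
  Visit U.
Visit C.
Full post-order sequence: J, K, Y, B, G, M, X, E, N, U, C.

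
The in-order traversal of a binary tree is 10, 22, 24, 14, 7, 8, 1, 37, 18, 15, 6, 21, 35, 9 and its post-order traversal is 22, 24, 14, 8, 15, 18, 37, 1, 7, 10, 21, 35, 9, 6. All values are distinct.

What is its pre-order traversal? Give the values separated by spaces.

6 10 7 14 24 22 1 8 37 18 15 9 35 21

The last element of post-order is the root; it splits in-order into left and right subtrees.
Root 6: left subtree has 10 nodes {10, 22, 24, 14, 7, 8, 1, 37, 18, 15}, right has 3 {21, 35, 9}.
  Root 10: left subtree has 0 nodes { }, right has 9 {22, 24, 14, 7, 8, 1, 37, 18, 15}.
    Root 7: left subtree has 3 nodes {22, 24, 14}, right has 5 {8, 1, 37, 18, 15}.
      Root 14: left subtree has 2 nodes {22, 24}, right has 0 { }.
        Root 24: left subtree has 1 node {22}, right has 0 { }.
      Root 1: left subtree has 1 node {8}, right has 3 {37, 18, 15}.
        Root 37: left subtree has 0 nodes { }, right has 2 {18, 15}.
          Root 18: left subtree has 0 nodes { }, right has 1 {15}.
  Root 9: left subtree has 2 nodes {21, 35}, right has 0 { }.
    Root 35: left subtree has 1 node {21}, right has 0 { }.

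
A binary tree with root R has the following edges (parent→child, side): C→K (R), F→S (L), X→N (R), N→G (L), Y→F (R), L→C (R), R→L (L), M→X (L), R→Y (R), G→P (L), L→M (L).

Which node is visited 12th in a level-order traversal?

P

Level-order visits nodes level by level from the root, left to right within each level.
Level 0: R
Level 1: L, Y
Level 2: M, C, F
Level 3: X, K, S
Level 4: N
Level 5: G
Level 6: P
Full level-order sequence: R, L, Y, M, C, F, X, K, S, N, G, P.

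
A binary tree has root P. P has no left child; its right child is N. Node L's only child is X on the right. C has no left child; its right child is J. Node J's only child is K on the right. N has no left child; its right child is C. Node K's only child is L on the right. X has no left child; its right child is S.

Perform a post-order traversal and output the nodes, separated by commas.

Post-order visits the left subtree, then the right subtree, then the node.
At P: no left child.
At P: go right to N.
  At N: no left child.
  At N: go right to C.
    At C: no left child.
    At C: go right to J.
      At J: no left child.
      At J: go right to K.
        At K: no left child.
        At K: go right to L.
          At L: no left child.
          At L: go right to X.
            At X: no left child.
            At X: go right to S.
              S is a leaf — visit S.
            Visit X.
          Visit L.
        Visit K.
      Visit J.
    Visit C.
  Visit N.
Visit P.

S, X, L, K, J, C, N, P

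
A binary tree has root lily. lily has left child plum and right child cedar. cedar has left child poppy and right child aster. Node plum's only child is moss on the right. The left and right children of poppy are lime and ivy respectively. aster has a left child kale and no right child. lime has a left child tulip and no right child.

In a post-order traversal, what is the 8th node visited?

Post-order visits the left subtree, then the right subtree, then the node.
At lily: go left to plum.
  At plum: no left child.
  At plum: go right to moss.
    moss is a leaf — visit moss.
  Visit plum.
At lily: go right to cedar.
  At cedar: go left to poppy.
    At poppy: go left to lime.
      At lime: go left to tulip.
        tulip is a leaf — visit tulip.
      At lime: no right child.
      Visit lime.
    At poppy: go right to ivy.
      ivy is a leaf — visit ivy.
    Visit poppy.
  At cedar: go right to aster.
    At aster: go left to kale.
      kale is a leaf — visit kale.
    At aster: no right child.
    Visit aster.
  Visit cedar.
Visit lily.
Full post-order sequence: moss, plum, tulip, lime, ivy, poppy, kale, aster, cedar, lily.

aster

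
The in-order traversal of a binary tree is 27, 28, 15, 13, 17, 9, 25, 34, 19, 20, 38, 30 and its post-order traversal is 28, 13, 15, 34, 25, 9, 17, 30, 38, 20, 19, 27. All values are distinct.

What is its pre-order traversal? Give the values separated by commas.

The last element of post-order is the root; it splits in-order into left and right subtrees.
Root 27: left subtree has 0 nodes { }, right has 11 {28, 15, 13, 17, 9, 25, 34, 19, 20, 38, 30}.
  Root 19: left subtree has 7 nodes {28, 15, 13, 17, 9, 25, 34}, right has 3 {20, 38, 30}.
    Root 17: left subtree has 3 nodes {28, 15, 13}, right has 3 {9, 25, 34}.
      Root 15: left subtree has 1 node {28}, right has 1 {13}.
      Root 9: left subtree has 0 nodes { }, right has 2 {25, 34}.
        Root 25: left subtree has 0 nodes { }, right has 1 {34}.
    Root 20: left subtree has 0 nodes { }, right has 2 {38, 30}.
      Root 38: left subtree has 0 nodes { }, right has 1 {30}.

27, 19, 17, 15, 28, 13, 9, 25, 34, 20, 38, 30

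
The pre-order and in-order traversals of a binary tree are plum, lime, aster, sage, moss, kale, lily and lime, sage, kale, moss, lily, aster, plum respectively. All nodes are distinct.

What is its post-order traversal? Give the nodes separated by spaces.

The first element of pre-order is the root; it splits in-order into left and right subtrees.
Root plum: left subtree has 6 nodes {lime, sage, kale, moss, lily, aster}, right has 0 { }.
  Root lime: left subtree has 0 nodes { }, right has 5 {sage, kale, moss, lily, aster}.
    Root aster: left subtree has 4 nodes {sage, kale, moss, lily}, right has 0 { }.
      Root sage: left subtree has 0 nodes { }, right has 3 {kale, moss, lily}.
        Root moss: left subtree has 1 node {kale}, right has 1 {lily}.

kale lily moss sage aster lime plum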